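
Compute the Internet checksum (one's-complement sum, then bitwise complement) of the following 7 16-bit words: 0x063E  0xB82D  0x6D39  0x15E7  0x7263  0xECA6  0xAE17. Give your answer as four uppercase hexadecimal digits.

One's-complement addition (fold any carry out of bit 15 back into bit 0):
  0x063E + 0xB82D = 0x0BE6B
  0xBE6B + 0x6D39 = 0x12BA4 → wrap carry → 0x2BA5
  0x2BA5 + 0x15E7 = 0x0418C
  0x418C + 0x7263 = 0x0B3EF
  0xB3EF + 0xECA6 = 0x1A095 → wrap carry → 0xA096
  0xA096 + 0xAE17 = 0x14EAD → wrap carry → 0x4EAE
One's-complement sum = 0x4EAE.
Checksum = ~0x4EAE & 0xFFFF = 0xB151.

B151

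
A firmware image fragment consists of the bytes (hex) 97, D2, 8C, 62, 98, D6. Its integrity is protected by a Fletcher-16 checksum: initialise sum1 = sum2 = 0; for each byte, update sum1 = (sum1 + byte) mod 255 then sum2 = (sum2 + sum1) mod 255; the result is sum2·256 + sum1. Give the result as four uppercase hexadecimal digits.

0DC8

Running sums (mod 255):
  after byte 0 (97): sum1=151, sum2=151
  after byte 1 (D2): sum1=106, sum2=2
  after byte 2 (8C): sum1=246, sum2=248
  after byte 3 (62): sum1=89, sum2=82
  after byte 4 (98): sum1=241, sum2=68
  after byte 5 (D6): sum1=200, sum2=13
Checksum = sum2·256 + sum1 = 13·256 + 200 = 3528 = 0x0DC8.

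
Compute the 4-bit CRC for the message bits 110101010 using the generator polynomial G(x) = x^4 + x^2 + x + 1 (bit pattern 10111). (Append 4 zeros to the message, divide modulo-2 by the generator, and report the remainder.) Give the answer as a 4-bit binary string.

Append 4 zeros: 1101010100000. Divide by 10111 (XOR where the leading bit is 1):
  pos 0: 11010 XOR 10111 = 01101
  pos 1: 11011 XOR 10111 = 01100
  pos 2: 11000 XOR 10111 = 01111
  pos 3: 11111 XOR 10111 = 01000
  pos 4: 10000 XOR 10111 = 00111
  pos 6: 11100 XOR 10111 = 01011
  pos 7: 10110 XOR 10111 = 00001
Remainder (last 4 bits) = 0010. This is the CRC / FCS.

0010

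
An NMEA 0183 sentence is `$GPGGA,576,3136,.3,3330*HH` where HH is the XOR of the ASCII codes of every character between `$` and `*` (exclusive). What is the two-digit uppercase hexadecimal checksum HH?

XOR the ASCII codes of the payload characters:
  'G' = 0x47 → acc = 0x47
  'P' = 0x50 → acc = 0x17
  'G' = 0x47 → acc = 0x50
  'G' = 0x47 → acc = 0x17
  'A' = 0x41 → acc = 0x56
  ',' = 0x2C → acc = 0x7A
  '5' = 0x35 → acc = 0x4F
  '7' = 0x37 → acc = 0x78
  '6' = 0x36 → acc = 0x4E
  ',' = 0x2C → acc = 0x62
  '3' = 0x33 → acc = 0x51
  '1' = 0x31 → acc = 0x60
  '3' = 0x33 → acc = 0x53
  '6' = 0x36 → acc = 0x65
  ',' = 0x2C → acc = 0x49
  '.' = 0x2E → acc = 0x67
  '3' = 0x33 → acc = 0x54
  ',' = 0x2C → acc = 0x78
  '3' = 0x33 → acc = 0x4B
  '3' = 0x33 → acc = 0x78
  '3' = 0x33 → acc = 0x4B
  '0' = 0x30 → acc = 0x7B
Checksum = 0x7B.

7B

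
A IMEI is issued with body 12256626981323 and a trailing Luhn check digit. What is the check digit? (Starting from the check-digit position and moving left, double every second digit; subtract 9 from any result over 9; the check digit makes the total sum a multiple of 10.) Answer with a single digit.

7

Partial digits right→left: 3 2 3 1 8 9 6 2 6 6 5 2 2 1
Double every second digit counting from the check-digit position (so the 1st, 3rd, 5th, ... of the partial from the right).
  doubled (with −9 where >9): 6 6 7 3 3 1 4 → sum 30
  kept as-is: 2 1 9 2 6 2 1 → sum 23
Total = 30 + 23 = 53.
Check digit = (10 − (53 mod 10)) mod 10 = 7.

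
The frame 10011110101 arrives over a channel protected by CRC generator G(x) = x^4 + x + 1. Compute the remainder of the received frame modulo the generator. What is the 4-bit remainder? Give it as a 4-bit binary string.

0000

Modulo-2 division of 10011110101 by 10011:
  pos 0: 10011 XOR 10011 = 00000
  pos 5: 11010 XOR 10011 = 01001
  pos 6: 10011 XOR 10011 = 00000
Remainder = 0000 (zero — the frame passes the CRC check).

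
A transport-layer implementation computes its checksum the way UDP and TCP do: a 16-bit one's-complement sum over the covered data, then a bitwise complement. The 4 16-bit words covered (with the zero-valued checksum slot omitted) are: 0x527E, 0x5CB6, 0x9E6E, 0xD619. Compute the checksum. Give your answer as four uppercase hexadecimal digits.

DC42

One's-complement addition (fold any carry out of bit 15 back into bit 0):
  0x527E + 0x5CB6 = 0x0AF34
  0xAF34 + 0x9E6E = 0x14DA2 → wrap carry → 0x4DA3
  0x4DA3 + 0xD619 = 0x123BC → wrap carry → 0x23BD
One's-complement sum = 0x23BD.
Checksum = ~0x23BD & 0xFFFF = 0xDC42.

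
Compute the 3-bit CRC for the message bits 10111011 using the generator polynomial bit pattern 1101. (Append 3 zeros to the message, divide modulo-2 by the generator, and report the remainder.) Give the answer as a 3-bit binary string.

010

Append 3 zeros: 10111011000. Divide by 1101 (XOR where the leading bit is 1):
  pos 0: 1011 XOR 1101 = 0110
  pos 1: 1101 XOR 1101 = 0000
  pos 6: 1100 XOR 1101 = 0001
Remainder (last 3 bits) = 010. This is the CRC / FCS.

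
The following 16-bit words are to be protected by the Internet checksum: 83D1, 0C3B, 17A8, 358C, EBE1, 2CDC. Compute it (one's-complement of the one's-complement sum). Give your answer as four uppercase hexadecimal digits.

One's-complement addition (fold any carry out of bit 15 back into bit 0):
  0x83D1 + 0x0C3B = 0x0900C
  0x900C + 0x17A8 = 0x0A7B4
  0xA7B4 + 0x358C = 0x0DD40
  0xDD40 + 0xEBE1 = 0x1C921 → wrap carry → 0xC922
  0xC922 + 0x2CDC = 0x0F5FE
One's-complement sum = 0xF5FE.
Checksum = ~0xF5FE & 0xFFFF = 0x0A01.

0A01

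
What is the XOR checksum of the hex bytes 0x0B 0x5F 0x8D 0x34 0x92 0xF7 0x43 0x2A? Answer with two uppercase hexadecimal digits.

XOR the bytes together:
  start with 0x0B
  0x0B ⊕ 0x5F = 0x54
  0x54 ⊕ 0x8D = 0xD9
  0xD9 ⊕ 0x34 = 0xED
  0xED ⊕ 0x92 = 0x7F
  0x7F ⊕ 0xF7 = 0x88
  0x88 ⊕ 0x43 = 0xCB
  0xCB ⊕ 0x2A = 0xE1

E1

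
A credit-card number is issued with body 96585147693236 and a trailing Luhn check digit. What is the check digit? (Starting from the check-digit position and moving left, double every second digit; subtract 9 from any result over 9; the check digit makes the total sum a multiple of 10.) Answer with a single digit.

Partial digits right→left: 6 3 2 3 9 6 7 4 1 5 8 5 6 9
Double every second digit counting from the check-digit position (so the 1st, 3rd, 5th, ... of the partial from the right).
  doubled (with −9 where >9): 3 4 9 5 2 7 3 → sum 33
  kept as-is: 3 3 6 4 5 5 9 → sum 35
Total = 33 + 35 = 68.
Check digit = (10 − (68 mod 10)) mod 10 = 2.

2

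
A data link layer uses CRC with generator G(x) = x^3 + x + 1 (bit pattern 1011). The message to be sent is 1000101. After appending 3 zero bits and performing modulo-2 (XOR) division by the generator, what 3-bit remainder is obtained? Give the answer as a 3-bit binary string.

000

Append 3 zeros: 1000101000. Divide by 1011 (XOR where the leading bit is 1):
  pos 0: 1000 XOR 1011 = 0011
  pos 2: 1110 XOR 1011 = 0101
  pos 3: 1011 XOR 1011 = 0000
Remainder (last 3 bits) = 000. This is the CRC / FCS.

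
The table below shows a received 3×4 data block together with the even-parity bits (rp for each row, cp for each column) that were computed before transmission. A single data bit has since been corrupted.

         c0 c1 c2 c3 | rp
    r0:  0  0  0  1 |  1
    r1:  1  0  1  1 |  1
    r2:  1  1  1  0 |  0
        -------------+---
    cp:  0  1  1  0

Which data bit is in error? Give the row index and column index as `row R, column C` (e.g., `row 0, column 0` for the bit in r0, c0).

Recompute each row's even parity and compare to rp:
  r0: data parity 1, sent rp 1 → ok
  r1: data parity 1, sent rp 1 → ok
  r2: data parity 1, sent rp 0 → mismatch
Recompute each column's even parity and compare to cp:
  c0: data parity 0, sent cp 0 → ok
  c1: data parity 1, sent cp 1 → ok
  c2: data parity 0, sent cp 1 → mismatch
  c3: data parity 0, sent cp 0 → ok
Exactly one row (r2) and one column (c2) fail → the flipped bit is at their intersection.

row 2, column 2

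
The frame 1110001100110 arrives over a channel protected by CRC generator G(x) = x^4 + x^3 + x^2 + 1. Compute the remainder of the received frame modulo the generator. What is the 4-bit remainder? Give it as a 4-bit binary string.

Modulo-2 division of 1110001100110 by 11101:
  pos 0: 11100 XOR 11101 = 00001
  pos 4: 10110 XOR 11101 = 01011
  pos 5: 10110 XOR 11101 = 01011
  pos 6: 10111 XOR 11101 = 01010
  pos 7: 10101 XOR 11101 = 01000
  pos 8: 10000 XOR 11101 = 01101
Remainder = 1101 (nonzero — an error is detected).

1101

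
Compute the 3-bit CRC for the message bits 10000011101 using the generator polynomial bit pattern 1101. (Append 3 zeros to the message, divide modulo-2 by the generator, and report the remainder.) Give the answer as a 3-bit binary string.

111

Append 3 zeros: 10000011101000. Divide by 1101 (XOR where the leading bit is 1):
  pos 0: 1000 XOR 1101 = 0101
  pos 1: 1010 XOR 1101 = 0111
  pos 2: 1110 XOR 1101 = 0011
  pos 4: 1111 XOR 1101 = 0010
  pos 6: 1010 XOR 1101 = 0111
  pos 7: 1111 XOR 1101 = 0010
  pos 9: 1000 XOR 1101 = 0101
  pos 10: 1010 XOR 1101 = 0111
Remainder (last 3 bits) = 111. This is the CRC / FCS.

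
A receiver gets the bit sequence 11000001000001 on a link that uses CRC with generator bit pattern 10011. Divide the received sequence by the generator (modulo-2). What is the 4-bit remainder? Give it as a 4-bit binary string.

Modulo-2 division of 11000001000001 by 10011:
  pos 0: 11000 XOR 10011 = 01011
  pos 1: 10110 XOR 10011 = 00101
  pos 3: 10101 XOR 10011 = 00110
  pos 5: 11000 XOR 10011 = 01011
  pos 6: 10110 XOR 10011 = 00101
  pos 8: 10100 XOR 10011 = 00111
Remainder = 1111 (nonzero — an error is detected).

1111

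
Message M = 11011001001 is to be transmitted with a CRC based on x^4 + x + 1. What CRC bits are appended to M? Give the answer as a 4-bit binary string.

0101

Append 4 zeros: 110110010010000. Divide by 10011 (XOR where the leading bit is 1):
  pos 0: 11011 XOR 10011 = 01000
  pos 1: 10000 XOR 10011 = 00011
  pos 4: 11010 XOR 10011 = 01001
  pos 5: 10010 XOR 10011 = 00001
  pos 9: 11000 XOR 10011 = 01011
  pos 10: 10110 XOR 10011 = 00101
Remainder (last 4 bits) = 0101. This is the CRC / FCS.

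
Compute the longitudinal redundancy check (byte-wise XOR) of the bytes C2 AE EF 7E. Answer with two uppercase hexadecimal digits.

FD

XOR the bytes together:
  start with 0xC2
  0xC2 ⊕ 0xAE = 0x6C
  0x6C ⊕ 0xEF = 0x83
  0x83 ⊕ 0x7E = 0xFD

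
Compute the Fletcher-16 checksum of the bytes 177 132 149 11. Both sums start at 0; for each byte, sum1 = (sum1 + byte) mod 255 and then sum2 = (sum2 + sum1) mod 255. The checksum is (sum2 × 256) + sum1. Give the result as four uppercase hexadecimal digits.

Running sums (mod 255):
  after byte 0 (177): sum1=177, sum2=177
  after byte 1 (132): sum1=54, sum2=231
  after byte 2 (149): sum1=203, sum2=179
  after byte 3 (11): sum1=214, sum2=138
Checksum = sum2·256 + sum1 = 138·256 + 214 = 35542 = 0x8AD6.

8AD6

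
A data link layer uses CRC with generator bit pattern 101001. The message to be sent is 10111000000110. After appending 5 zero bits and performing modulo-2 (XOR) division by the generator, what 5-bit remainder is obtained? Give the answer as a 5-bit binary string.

01111

Append 5 zeros: 1011100000011000000. Divide by 101001 (XOR where the leading bit is 1):
  pos 0: 101110 XOR 101001 = 000111
  pos 3: 111000 XOR 101001 = 010001
  pos 4: 100010 XOR 101001 = 001011
  pos 6: 101101 XOR 101001 = 000100
  pos 9: 100100 XOR 101001 = 001101
  pos 11: 110100 XOR 101001 = 011101
  pos 12: 111010 XOR 101001 = 010011
  pos 13: 100110 XOR 101001 = 001111
Remainder (last 5 bits) = 01111. This is the CRC / FCS.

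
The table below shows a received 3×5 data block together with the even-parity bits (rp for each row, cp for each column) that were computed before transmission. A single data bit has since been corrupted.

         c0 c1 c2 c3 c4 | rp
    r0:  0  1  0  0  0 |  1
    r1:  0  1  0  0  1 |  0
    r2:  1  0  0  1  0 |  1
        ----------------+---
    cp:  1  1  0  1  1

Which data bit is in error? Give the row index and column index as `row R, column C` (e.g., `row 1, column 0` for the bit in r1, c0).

row 2, column 1

Recompute each row's even parity and compare to rp:
  r0: data parity 1, sent rp 1 → ok
  r1: data parity 0, sent rp 0 → ok
  r2: data parity 0, sent rp 1 → mismatch
Recompute each column's even parity and compare to cp:
  c0: data parity 1, sent cp 1 → ok
  c1: data parity 0, sent cp 1 → mismatch
  c2: data parity 0, sent cp 0 → ok
  c3: data parity 1, sent cp 1 → ok
  c4: data parity 1, sent cp 1 → ok
Exactly one row (r2) and one column (c1) fail → the flipped bit is at their intersection.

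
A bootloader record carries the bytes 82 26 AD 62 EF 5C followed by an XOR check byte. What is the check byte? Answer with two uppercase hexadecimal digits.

D8

XOR the bytes together:
  start with 0x82
  0x82 ⊕ 0x26 = 0xA4
  0xA4 ⊕ 0xAD = 0x09
  0x09 ⊕ 0x62 = 0x6B
  0x6B ⊕ 0xEF = 0x84
  0x84 ⊕ 0x5C = 0xD8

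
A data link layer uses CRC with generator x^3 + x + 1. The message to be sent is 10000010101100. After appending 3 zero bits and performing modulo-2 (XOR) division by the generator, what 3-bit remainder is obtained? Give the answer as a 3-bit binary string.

111

Append 3 zeros: 10000010101100000. Divide by 1011 (XOR where the leading bit is 1):
  pos 0: 1000 XOR 1011 = 0011
  pos 2: 1100 XOR 1011 = 0111
  pos 3: 1111 XOR 1011 = 0100
  pos 4: 1000 XOR 1011 = 0011
  pos 6: 1110 XOR 1011 = 0101
  pos 7: 1011 XOR 1011 = 0000
  pos 11: 1000 XOR 1011 = 0011
  pos 13: 1100 XOR 1011 = 0111
Remainder (last 3 bits) = 111. This is the CRC / FCS.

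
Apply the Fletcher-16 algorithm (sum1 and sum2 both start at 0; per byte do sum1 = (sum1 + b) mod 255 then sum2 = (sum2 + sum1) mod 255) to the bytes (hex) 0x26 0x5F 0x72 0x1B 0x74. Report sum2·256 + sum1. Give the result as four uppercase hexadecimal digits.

Running sums (mod 255):
  after byte 0 (0x26): sum1=38, sum2=38
  after byte 1 (0x5F): sum1=133, sum2=171
  after byte 2 (0x72): sum1=247, sum2=163
  after byte 3 (0x1B): sum1=19, sum2=182
  after byte 4 (0x74): sum1=135, sum2=62
Checksum = sum2·256 + sum1 = 62·256 + 135 = 16007 = 0x3E87.

3E87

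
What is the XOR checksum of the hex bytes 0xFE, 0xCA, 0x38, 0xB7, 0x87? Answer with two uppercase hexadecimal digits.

3C

XOR the bytes together:
  start with 0xFE
  0xFE ⊕ 0xCA = 0x34
  0x34 ⊕ 0x38 = 0x0C
  0x0C ⊕ 0xB7 = 0xBB
  0xBB ⊕ 0x87 = 0x3C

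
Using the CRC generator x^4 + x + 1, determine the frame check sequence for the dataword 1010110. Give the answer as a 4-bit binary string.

Append 4 zeros: 10101100000. Divide by 10011 (XOR where the leading bit is 1):
  pos 0: 10101 XOR 10011 = 00110
  pos 2: 11010 XOR 10011 = 01001
  pos 3: 10010 XOR 10011 = 00001
Remainder (last 4 bits) = 1000. This is the CRC / FCS.

1000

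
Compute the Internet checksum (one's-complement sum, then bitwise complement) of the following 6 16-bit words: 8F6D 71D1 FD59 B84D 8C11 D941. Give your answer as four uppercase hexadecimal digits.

One's-complement addition (fold any carry out of bit 15 back into bit 0):
  0x8F6D + 0x71D1 = 0x1013E → wrap carry → 0x013F
  0x013F + 0xFD59 = 0x0FE98
  0xFE98 + 0xB84D = 0x1B6E5 → wrap carry → 0xB6E6
  0xB6E6 + 0x8C11 = 0x142F7 → wrap carry → 0x42F8
  0x42F8 + 0xD941 = 0x11C39 → wrap carry → 0x1C3A
One's-complement sum = 0x1C3A.
Checksum = ~0x1C3A & 0xFFFF = 0xE3C5.

E3C5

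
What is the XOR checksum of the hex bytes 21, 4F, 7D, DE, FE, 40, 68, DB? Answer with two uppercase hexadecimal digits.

XOR the bytes together:
  start with 0x21
  0x21 ⊕ 0x4F = 0x6E
  0x6E ⊕ 0x7D = 0x13
  0x13 ⊕ 0xDE = 0xCD
  0xCD ⊕ 0xFE = 0x33
  0x33 ⊕ 0x40 = 0x73
  0x73 ⊕ 0x68 = 0x1B
  0x1B ⊕ 0xDB = 0xC0

C0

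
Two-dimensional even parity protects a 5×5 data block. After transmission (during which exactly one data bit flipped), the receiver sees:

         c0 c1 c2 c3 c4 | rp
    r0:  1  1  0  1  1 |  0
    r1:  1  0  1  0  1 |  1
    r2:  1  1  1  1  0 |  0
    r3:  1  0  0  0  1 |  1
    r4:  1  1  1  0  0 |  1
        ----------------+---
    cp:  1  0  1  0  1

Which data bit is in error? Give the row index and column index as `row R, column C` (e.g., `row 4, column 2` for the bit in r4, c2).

row 3, column 1

Recompute each row's even parity and compare to rp:
  r0: data parity 0, sent rp 0 → ok
  r1: data parity 1, sent rp 1 → ok
  r2: data parity 0, sent rp 0 → ok
  r3: data parity 0, sent rp 1 → mismatch
  r4: data parity 1, sent rp 1 → ok
Recompute each column's even parity and compare to cp:
  c0: data parity 1, sent cp 1 → ok
  c1: data parity 1, sent cp 0 → mismatch
  c2: data parity 1, sent cp 1 → ok
  c3: data parity 0, sent cp 0 → ok
  c4: data parity 1, sent cp 1 → ok
Exactly one row (r3) and one column (c1) fail → the flipped bit is at their intersection.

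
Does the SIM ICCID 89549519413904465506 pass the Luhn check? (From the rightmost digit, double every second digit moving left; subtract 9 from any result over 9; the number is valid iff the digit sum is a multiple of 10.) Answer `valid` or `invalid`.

valid

From the right, keep odd positions and double even positions (subtract 9 from any doubled value over 9):
  doubled (positions 2,4,...): 0 1 8 0 6 8 2 9 1 7 → sum 42
  kept (positions 1,3,...): 6 5 6 4 9 1 9 5 4 9 → sum 58
Total = 100.
100 mod 10 = 0, so the number is valid.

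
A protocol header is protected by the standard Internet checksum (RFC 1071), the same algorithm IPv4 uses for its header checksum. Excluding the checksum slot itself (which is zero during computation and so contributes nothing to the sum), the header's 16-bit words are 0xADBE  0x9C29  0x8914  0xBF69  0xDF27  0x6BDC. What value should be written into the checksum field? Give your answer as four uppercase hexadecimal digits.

2295

One's-complement addition (fold any carry out of bit 15 back into bit 0):
  0xADBE + 0x9C29 = 0x149E7 → wrap carry → 0x49E8
  0x49E8 + 0x8914 = 0x0D2FC
  0xD2FC + 0xBF69 = 0x19265 → wrap carry → 0x9266
  0x9266 + 0xDF27 = 0x1718D → wrap carry → 0x718E
  0x718E + 0x6BDC = 0x0DD6A
One's-complement sum = 0xDD6A.
Checksum = ~0xDD6A & 0xFFFF = 0x2295.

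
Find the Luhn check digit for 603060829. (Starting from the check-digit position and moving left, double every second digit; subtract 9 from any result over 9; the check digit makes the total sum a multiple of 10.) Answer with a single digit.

Partial digits right→left: 9 2 8 0 6 0 3 0 6
Double every second digit counting from the check-digit position (so the 1st, 3rd, 5th, ... of the partial from the right).
  doubled (with −9 where >9): 9 7 3 6 3 → sum 28
  kept as-is: 2 0 0 0 → sum 2
Total = 28 + 2 = 30.
Check digit = (10 − (30 mod 10)) mod 10 = 0.

0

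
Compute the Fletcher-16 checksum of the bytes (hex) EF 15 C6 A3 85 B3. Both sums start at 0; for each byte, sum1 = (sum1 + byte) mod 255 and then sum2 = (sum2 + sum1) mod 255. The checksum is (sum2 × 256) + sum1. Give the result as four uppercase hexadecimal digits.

CDA8

Running sums (mod 255):
  after byte 0 (EF): sum1=239, sum2=239
  after byte 1 (15): sum1=5, sum2=244
  after byte 2 (C6): sum1=203, sum2=192
  after byte 3 (A3): sum1=111, sum2=48
  after byte 4 (85): sum1=244, sum2=37
  after byte 5 (B3): sum1=168, sum2=205
Checksum = sum2·256 + sum1 = 205·256 + 168 = 52648 = 0xCDA8.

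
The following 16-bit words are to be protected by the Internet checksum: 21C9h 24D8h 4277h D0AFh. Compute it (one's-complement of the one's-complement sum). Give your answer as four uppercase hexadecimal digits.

One's-complement addition (fold any carry out of bit 15 back into bit 0):
  0x21C9 + 0x24D8 = 0x046A1
  0x46A1 + 0x4277 = 0x08918
  0x8918 + 0xD0AF = 0x159C7 → wrap carry → 0x59C8
One's-complement sum = 0x59C8.
Checksum = ~0x59C8 & 0xFFFF = 0xA637.

A637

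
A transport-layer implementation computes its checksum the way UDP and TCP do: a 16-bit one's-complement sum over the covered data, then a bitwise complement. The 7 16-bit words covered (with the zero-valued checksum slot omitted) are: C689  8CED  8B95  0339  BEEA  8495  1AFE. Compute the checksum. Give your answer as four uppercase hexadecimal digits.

BF3B

One's-complement addition (fold any carry out of bit 15 back into bit 0):
  0xC689 + 0x8CED = 0x15376 → wrap carry → 0x5377
  0x5377 + 0x8B95 = 0x0DF0C
  0xDF0C + 0x0339 = 0x0E245
  0xE245 + 0xBEEA = 0x1A12F → wrap carry → 0xA130
  0xA130 + 0x8495 = 0x125C5 → wrap carry → 0x25C6
  0x25C6 + 0x1AFE = 0x040C4
One's-complement sum = 0x40C4.
Checksum = ~0x40C4 & 0xFFFF = 0xBF3B.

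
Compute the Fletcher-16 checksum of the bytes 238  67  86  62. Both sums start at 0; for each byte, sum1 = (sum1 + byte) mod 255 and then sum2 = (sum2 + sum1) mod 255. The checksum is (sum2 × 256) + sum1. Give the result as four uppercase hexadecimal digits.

Running sums (mod 255):
  after byte 0 (238): sum1=238, sum2=238
  after byte 1 (67): sum1=50, sum2=33
  after byte 2 (86): sum1=136, sum2=169
  after byte 3 (62): sum1=198, sum2=112
Checksum = sum2·256 + sum1 = 112·256 + 198 = 28870 = 0x70C6.

70C6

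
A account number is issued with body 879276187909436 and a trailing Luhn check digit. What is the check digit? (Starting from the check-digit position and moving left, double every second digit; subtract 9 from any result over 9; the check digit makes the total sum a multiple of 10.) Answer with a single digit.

7

Partial digits right→left: 6 3 4 9 0 9 7 8 1 6 7 2 9 7 8
Double every second digit counting from the check-digit position (so the 1st, 3rd, 5th, ... of the partial from the right).
  doubled (with −9 where >9): 3 8 0 5 2 5 9 7 → sum 39
  kept as-is: 3 9 9 8 6 2 7 → sum 44
Total = 39 + 44 = 83.
Check digit = (10 − (83 mod 10)) mod 10 = 7.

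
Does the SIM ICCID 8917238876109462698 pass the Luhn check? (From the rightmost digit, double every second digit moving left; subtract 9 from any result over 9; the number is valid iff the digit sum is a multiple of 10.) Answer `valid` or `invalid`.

invalid

From the right, keep odd positions and double even positions (subtract 9 from any doubled value over 9):
  doubled (positions 2,4,...): 9 4 8 0 3 7 6 5 9 → sum 51
  kept (positions 1,3,...): 8 6 6 9 1 7 8 2 1 8 → sum 56
Total = 107.
107 mod 10 = 7, so the number is invalid.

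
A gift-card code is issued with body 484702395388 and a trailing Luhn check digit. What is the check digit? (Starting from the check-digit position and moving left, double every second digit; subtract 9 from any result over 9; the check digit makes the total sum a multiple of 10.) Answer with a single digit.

Partial digits right→left: 8 8 3 5 9 3 2 0 7 4 8 4
Double every second digit counting from the check-digit position (so the 1st, 3rd, 5th, ... of the partial from the right).
  doubled (with −9 where >9): 7 6 9 4 5 7 → sum 38
  kept as-is: 8 5 3 0 4 4 → sum 24
Total = 38 + 24 = 62.
Check digit = (10 − (62 mod 10)) mod 10 = 8.

8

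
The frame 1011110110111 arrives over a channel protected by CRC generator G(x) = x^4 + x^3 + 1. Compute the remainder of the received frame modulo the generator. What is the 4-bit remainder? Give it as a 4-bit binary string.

Modulo-2 division of 1011110110111 by 11001:
  pos 0: 10111 XOR 11001 = 01110
  pos 1: 11101 XOR 11001 = 00100
  pos 3: 10001 XOR 11001 = 01000
  pos 4: 10001 XOR 11001 = 01000
  pos 5: 10000 XOR 11001 = 01001
  pos 6: 10011 XOR 11001 = 01010
  pos 7: 10101 XOR 11001 = 01100
  pos 8: 11001 XOR 11001 = 00000
Remainder = 0000 (zero — the frame passes the CRC check).

0000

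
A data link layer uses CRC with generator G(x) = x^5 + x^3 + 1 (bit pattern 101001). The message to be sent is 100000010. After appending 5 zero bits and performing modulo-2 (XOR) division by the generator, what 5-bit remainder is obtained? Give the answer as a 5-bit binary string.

00111

Append 5 zeros: 10000001000000. Divide by 101001 (XOR where the leading bit is 1):
  pos 0: 100000 XOR 101001 = 001001
  pos 2: 100101 XOR 101001 = 001100
  pos 4: 110000 XOR 101001 = 011001
  pos 5: 110010 XOR 101001 = 011011
  pos 6: 110110 XOR 101001 = 011111
  pos 7: 111110 XOR 101001 = 010111
  pos 8: 101110 XOR 101001 = 000111
Remainder (last 5 bits) = 00111. This is the CRC / FCS.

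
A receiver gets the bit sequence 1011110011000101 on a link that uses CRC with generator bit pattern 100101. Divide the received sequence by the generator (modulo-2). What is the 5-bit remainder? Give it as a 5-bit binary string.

Modulo-2 division of 1011110011000101 by 100101:
  pos 0: 101111 XOR 100101 = 001010
  pos 2: 101000 XOR 100101 = 001101
  pos 4: 110111 XOR 100101 = 010010
  pos 5: 100100 XOR 100101 = 000001
  pos 10: 100101 XOR 100101 = 000000
Remainder = 00000 (zero — the frame passes the CRC check).

00000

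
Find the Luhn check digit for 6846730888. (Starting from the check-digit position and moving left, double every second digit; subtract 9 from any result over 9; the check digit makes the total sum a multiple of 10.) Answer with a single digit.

5

Partial digits right→left: 8 8 8 0 3 7 6 4 8 6
Double every second digit counting from the check-digit position (so the 1st, 3rd, 5th, ... of the partial from the right).
  doubled (with −9 where >9): 7 7 6 3 7 → sum 30
  kept as-is: 8 0 7 4 6 → sum 25
Total = 30 + 25 = 55.
Check digit = (10 − (55 mod 10)) mod 10 = 5.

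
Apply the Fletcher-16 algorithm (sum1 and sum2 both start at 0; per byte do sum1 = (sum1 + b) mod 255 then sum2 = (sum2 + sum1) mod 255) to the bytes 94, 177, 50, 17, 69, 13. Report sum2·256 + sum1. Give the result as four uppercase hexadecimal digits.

42A5

Running sums (mod 255):
  after byte 0 (94): sum1=94, sum2=94
  after byte 1 (177): sum1=16, sum2=110
  after byte 2 (50): sum1=66, sum2=176
  after byte 3 (17): sum1=83, sum2=4
  after byte 4 (69): sum1=152, sum2=156
  after byte 5 (13): sum1=165, sum2=66
Checksum = sum2·256 + sum1 = 66·256 + 165 = 17061 = 0x42A5.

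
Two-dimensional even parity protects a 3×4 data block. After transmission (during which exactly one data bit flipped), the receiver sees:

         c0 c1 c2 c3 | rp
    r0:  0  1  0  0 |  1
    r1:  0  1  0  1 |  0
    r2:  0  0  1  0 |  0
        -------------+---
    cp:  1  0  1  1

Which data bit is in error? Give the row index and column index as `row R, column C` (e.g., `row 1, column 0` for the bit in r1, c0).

row 2, column 0

Recompute each row's even parity and compare to rp:
  r0: data parity 1, sent rp 1 → ok
  r1: data parity 0, sent rp 0 → ok
  r2: data parity 1, sent rp 0 → mismatch
Recompute each column's even parity and compare to cp:
  c0: data parity 0, sent cp 1 → mismatch
  c1: data parity 0, sent cp 0 → ok
  c2: data parity 1, sent cp 1 → ok
  c3: data parity 1, sent cp 1 → ok
Exactly one row (r2) and one column (c0) fail → the flipped bit is at their intersection.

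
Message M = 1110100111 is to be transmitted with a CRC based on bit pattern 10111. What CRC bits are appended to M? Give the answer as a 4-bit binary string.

Append 4 zeros: 11101001110000. Divide by 10111 (XOR where the leading bit is 1):
  pos 0: 11101 XOR 10111 = 01010
  pos 1: 10100 XOR 10111 = 00011
  pos 4: 11011 XOR 10111 = 01100
  pos 5: 11001 XOR 10111 = 01110
  pos 6: 11100 XOR 10111 = 01011
  pos 7: 10110 XOR 10111 = 00001
Remainder (last 4 bits) = 0100. This is the CRC / FCS.

0100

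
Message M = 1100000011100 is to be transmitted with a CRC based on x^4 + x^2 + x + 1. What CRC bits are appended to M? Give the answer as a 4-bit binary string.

Append 4 zeros: 11000000111000000. Divide by 10111 (XOR where the leading bit is 1):
  pos 0: 11000 XOR 10111 = 01111
  pos 1: 11110 XOR 10111 = 01001
  pos 2: 10010 XOR 10111 = 00101
  pos 4: 10101 XOR 10111 = 00010
  pos 7: 10110 XOR 10111 = 00001
  pos 11: 10000 XOR 10111 = 00111
Remainder (last 4 bits) = 1110. This is the CRC / FCS.

1110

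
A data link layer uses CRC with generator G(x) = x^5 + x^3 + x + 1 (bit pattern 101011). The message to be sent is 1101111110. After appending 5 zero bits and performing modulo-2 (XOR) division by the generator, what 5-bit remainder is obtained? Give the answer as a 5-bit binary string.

Append 5 zeros: 110111111000000. Divide by 101011 (XOR where the leading bit is 1):
  pos 0: 110111 XOR 101011 = 011100
  pos 1: 111001 XOR 101011 = 010010
  pos 2: 100101 XOR 101011 = 001110
  pos 4: 111010 XOR 101011 = 010001
  pos 5: 100010 XOR 101011 = 001001
  pos 7: 100100 XOR 101011 = 001111
  pos 9: 111100 XOR 101011 = 010111
Remainder (last 5 bits) = 10111. This is the CRC / FCS.

10111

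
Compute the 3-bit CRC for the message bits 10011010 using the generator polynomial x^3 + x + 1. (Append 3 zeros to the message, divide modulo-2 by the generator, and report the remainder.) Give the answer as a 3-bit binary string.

Append 3 zeros: 10011010000. Divide by 1011 (XOR where the leading bit is 1):
  pos 0: 1001 XOR 1011 = 0010
  pos 2: 1010 XOR 1011 = 0001
  pos 5: 1100 XOR 1011 = 0111
  pos 6: 1110 XOR 1011 = 0101
  pos 7: 1010 XOR 1011 = 0001
Remainder (last 3 bits) = 001. This is the CRC / FCS.

001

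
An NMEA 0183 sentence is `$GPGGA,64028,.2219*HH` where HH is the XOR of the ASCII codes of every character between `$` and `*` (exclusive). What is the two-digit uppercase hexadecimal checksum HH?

XOR the ASCII codes of the payload characters:
  'G' = 0x47 → acc = 0x47
  'P' = 0x50 → acc = 0x17
  'G' = 0x47 → acc = 0x50
  'G' = 0x47 → acc = 0x17
  'A' = 0x41 → acc = 0x56
  ',' = 0x2C → acc = 0x7A
  '6' = 0x36 → acc = 0x4C
  '4' = 0x34 → acc = 0x78
  '0' = 0x30 → acc = 0x48
  '2' = 0x32 → acc = 0x7A
  '8' = 0x38 → acc = 0x42
  ',' = 0x2C → acc = 0x6E
  '.' = 0x2E → acc = 0x40
  '2' = 0x32 → acc = 0x72
  '2' = 0x32 → acc = 0x40
  '1' = 0x31 → acc = 0x71
  '9' = 0x39 → acc = 0x48
Checksum = 0x48.

48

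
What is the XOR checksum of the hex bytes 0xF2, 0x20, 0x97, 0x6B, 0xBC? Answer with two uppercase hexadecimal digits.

92

XOR the bytes together:
  start with 0xF2
  0xF2 ⊕ 0x20 = 0xD2
  0xD2 ⊕ 0x97 = 0x45
  0x45 ⊕ 0x6B = 0x2E
  0x2E ⊕ 0xBC = 0x92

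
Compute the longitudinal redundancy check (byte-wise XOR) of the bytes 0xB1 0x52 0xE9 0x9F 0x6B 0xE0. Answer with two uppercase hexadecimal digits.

1E

XOR the bytes together:
  start with 0xB1
  0xB1 ⊕ 0x52 = 0xE3
  0xE3 ⊕ 0xE9 = 0x0A
  0x0A ⊕ 0x9F = 0x95
  0x95 ⊕ 0x6B = 0xFE
  0xFE ⊕ 0xE0 = 0x1E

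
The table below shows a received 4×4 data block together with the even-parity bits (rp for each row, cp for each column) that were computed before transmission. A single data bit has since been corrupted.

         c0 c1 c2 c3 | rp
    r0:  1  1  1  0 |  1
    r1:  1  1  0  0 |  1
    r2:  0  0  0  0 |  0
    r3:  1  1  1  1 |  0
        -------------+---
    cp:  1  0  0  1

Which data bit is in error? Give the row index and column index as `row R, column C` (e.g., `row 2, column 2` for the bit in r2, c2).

Recompute each row's even parity and compare to rp:
  r0: data parity 1, sent rp 1 → ok
  r1: data parity 0, sent rp 1 → mismatch
  r2: data parity 0, sent rp 0 → ok
  r3: data parity 0, sent rp 0 → ok
Recompute each column's even parity and compare to cp:
  c0: data parity 1, sent cp 1 → ok
  c1: data parity 1, sent cp 0 → mismatch
  c2: data parity 0, sent cp 0 → ok
  c3: data parity 1, sent cp 1 → ok
Exactly one row (r1) and one column (c1) fail → the flipped bit is at their intersection.

row 1, column 1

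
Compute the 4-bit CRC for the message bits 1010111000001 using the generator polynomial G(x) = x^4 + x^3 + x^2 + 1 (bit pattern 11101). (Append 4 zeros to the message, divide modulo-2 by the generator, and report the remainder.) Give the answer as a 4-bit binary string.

Append 4 zeros: 10101110000010000. Divide by 11101 (XOR where the leading bit is 1):
  pos 0: 10101 XOR 11101 = 01000
  pos 1: 10001 XOR 11101 = 01100
  pos 2: 11001 XOR 11101 = 00100
  pos 4: 10000 XOR 11101 = 01101
  pos 5: 11010 XOR 11101 = 00111
  pos 7: 11100 XOR 11101 = 00001
  pos 11: 11000 XOR 11101 = 00101
Remainder (last 4 bits) = 1010. This is the CRC / FCS.

1010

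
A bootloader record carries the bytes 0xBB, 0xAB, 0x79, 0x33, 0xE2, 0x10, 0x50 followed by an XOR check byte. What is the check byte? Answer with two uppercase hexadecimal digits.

XOR the bytes together:
  start with 0xBB
  0xBB ⊕ 0xAB = 0x10
  0x10 ⊕ 0x79 = 0x69
  0x69 ⊕ 0x33 = 0x5A
  0x5A ⊕ 0xE2 = 0xB8
  0xB8 ⊕ 0x10 = 0xA8
  0xA8 ⊕ 0x50 = 0xF8

F8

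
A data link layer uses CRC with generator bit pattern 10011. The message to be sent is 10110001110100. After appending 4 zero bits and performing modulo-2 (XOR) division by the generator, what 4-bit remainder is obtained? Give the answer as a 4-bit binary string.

1000

Append 4 zeros: 101100011101000000. Divide by 10011 (XOR where the leading bit is 1):
  pos 0: 10110 XOR 10011 = 00101
  pos 2: 10100 XOR 10011 = 00111
  pos 4: 11111 XOR 10011 = 01100
  pos 5: 11001 XOR 10011 = 01010
  pos 6: 10100 XOR 10011 = 00111
  pos 8: 11110 XOR 10011 = 01101
  pos 9: 11010 XOR 10011 = 01001
  pos 10: 10010 XOR 10011 = 00001
Remainder (last 4 bits) = 1000. This is the CRC / FCS.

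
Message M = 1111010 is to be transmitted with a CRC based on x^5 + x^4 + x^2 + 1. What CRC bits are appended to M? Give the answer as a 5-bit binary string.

Append 5 zeros: 111101000000. Divide by 110101 (XOR where the leading bit is 1):
  pos 0: 111101 XOR 110101 = 001000
  pos 2: 100000 XOR 110101 = 010101
  pos 3: 101010 XOR 110101 = 011111
  pos 4: 111110 XOR 110101 = 001011
  pos 6: 101100 XOR 110101 = 011001
Remainder (last 5 bits) = 11001. This is the CRC / FCS.

11001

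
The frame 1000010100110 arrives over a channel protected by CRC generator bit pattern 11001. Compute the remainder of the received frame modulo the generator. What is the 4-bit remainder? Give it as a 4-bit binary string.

Modulo-2 division of 1000010100110 by 11001:
  pos 0: 10000 XOR 11001 = 01001
  pos 1: 10011 XOR 11001 = 01010
  pos 2: 10100 XOR 11001 = 01101
  pos 3: 11011 XOR 11001 = 00010
  pos 6: 10001 XOR 11001 = 01000
  pos 7: 10001 XOR 11001 = 01000
  pos 8: 10000 XOR 11001 = 01001
Remainder = 1001 (nonzero — an error is detected).

1001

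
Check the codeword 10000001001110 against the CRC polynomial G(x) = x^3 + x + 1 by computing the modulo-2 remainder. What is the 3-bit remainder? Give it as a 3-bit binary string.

Modulo-2 division of 10000001001110 by 1011:
  pos 0: 1000 XOR 1011 = 0011
  pos 2: 1100 XOR 1011 = 0111
  pos 3: 1110 XOR 1011 = 0101
  pos 4: 1011 XOR 1011 = 0000
  pos 10: 1110 XOR 1011 = 0101
Remainder = 101 (nonzero — an error is detected).

101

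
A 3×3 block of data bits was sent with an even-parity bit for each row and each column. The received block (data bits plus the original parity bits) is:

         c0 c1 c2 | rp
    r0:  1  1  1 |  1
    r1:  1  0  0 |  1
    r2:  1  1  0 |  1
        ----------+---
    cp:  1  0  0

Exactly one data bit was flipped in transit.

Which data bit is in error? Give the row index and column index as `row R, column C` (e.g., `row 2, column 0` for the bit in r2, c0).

row 2, column 2

Recompute each row's even parity and compare to rp:
  r0: data parity 1, sent rp 1 → ok
  r1: data parity 1, sent rp 1 → ok
  r2: data parity 0, sent rp 1 → mismatch
Recompute each column's even parity and compare to cp:
  c0: data parity 1, sent cp 1 → ok
  c1: data parity 0, sent cp 0 → ok
  c2: data parity 1, sent cp 0 → mismatch
Exactly one row (r2) and one column (c2) fail → the flipped bit is at their intersection.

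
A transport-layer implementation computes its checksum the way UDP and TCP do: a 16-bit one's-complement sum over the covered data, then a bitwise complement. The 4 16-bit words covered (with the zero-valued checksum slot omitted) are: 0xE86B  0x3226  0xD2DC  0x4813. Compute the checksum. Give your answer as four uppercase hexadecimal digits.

One's-complement addition (fold any carry out of bit 15 back into bit 0):
  0xE86B + 0x3226 = 0x11A91 → wrap carry → 0x1A92
  0x1A92 + 0xD2DC = 0x0ED6E
  0xED6E + 0x4813 = 0x13581 → wrap carry → 0x3582
One's-complement sum = 0x3582.
Checksum = ~0x3582 & 0xFFFF = 0xCA7D.

CA7D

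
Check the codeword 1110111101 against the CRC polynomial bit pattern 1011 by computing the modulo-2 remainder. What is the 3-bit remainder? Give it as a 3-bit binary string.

Modulo-2 division of 1110111101 by 1011:
  pos 0: 1110 XOR 1011 = 0101
  pos 1: 1011 XOR 1011 = 0000
  pos 5: 1110 XOR 1011 = 0101
  pos 6: 1011 XOR 1011 = 0000
Remainder = 000 (zero — the frame passes the CRC check).

000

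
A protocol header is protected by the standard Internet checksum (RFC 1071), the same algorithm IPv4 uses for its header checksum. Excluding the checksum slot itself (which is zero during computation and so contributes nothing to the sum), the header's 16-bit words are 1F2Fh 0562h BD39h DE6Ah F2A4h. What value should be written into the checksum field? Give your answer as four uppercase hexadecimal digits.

4D25

One's-complement addition (fold any carry out of bit 15 back into bit 0):
  0x1F2F + 0x0562 = 0x02491
  0x2491 + 0xBD39 = 0x0E1CA
  0xE1CA + 0xDE6A = 0x1C034 → wrap carry → 0xC035
  0xC035 + 0xF2A4 = 0x1B2D9 → wrap carry → 0xB2DA
One's-complement sum = 0xB2DA.
Checksum = ~0xB2DA & 0xFFFF = 0x4D25.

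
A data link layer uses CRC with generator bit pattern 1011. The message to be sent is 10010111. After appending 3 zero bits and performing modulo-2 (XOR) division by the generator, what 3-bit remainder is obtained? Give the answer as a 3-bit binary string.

000

Append 3 zeros: 10010111000. Divide by 1011 (XOR where the leading bit is 1):
  pos 0: 1001 XOR 1011 = 0010
  pos 2: 1001 XOR 1011 = 0010
  pos 4: 1011 XOR 1011 = 0000
Remainder (last 3 bits) = 000. This is the CRC / FCS.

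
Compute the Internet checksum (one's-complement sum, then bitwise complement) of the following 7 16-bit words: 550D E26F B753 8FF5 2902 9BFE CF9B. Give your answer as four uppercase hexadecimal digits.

One's-complement addition (fold any carry out of bit 15 back into bit 0):
  0x550D + 0xE26F = 0x1377C → wrap carry → 0x377D
  0x377D + 0xB753 = 0x0EED0
  0xEED0 + 0x8FF5 = 0x17EC5 → wrap carry → 0x7EC6
  0x7EC6 + 0x2902 = 0x0A7C8
  0xA7C8 + 0x9BFE = 0x143C6 → wrap carry → 0x43C7
  0x43C7 + 0xCF9B = 0x11362 → wrap carry → 0x1363
One's-complement sum = 0x1363.
Checksum = ~0x1363 & 0xFFFF = 0xEC9C.

EC9C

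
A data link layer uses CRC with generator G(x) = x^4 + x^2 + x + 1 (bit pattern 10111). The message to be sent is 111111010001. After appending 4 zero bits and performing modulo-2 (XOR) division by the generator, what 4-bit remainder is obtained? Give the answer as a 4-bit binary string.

Append 4 zeros: 1111110100010000. Divide by 10111 (XOR where the leading bit is 1):
  pos 0: 11111 XOR 10111 = 01000
  pos 1: 10001 XOR 10111 = 00110
  pos 3: 11001 XOR 10111 = 01110
  pos 4: 11100 XOR 10111 = 01011
  pos 5: 10110 XOR 10111 = 00001
  pos 9: 10100 XOR 10111 = 00011
Remainder (last 4 bits) = 1100. This is the CRC / FCS.

1100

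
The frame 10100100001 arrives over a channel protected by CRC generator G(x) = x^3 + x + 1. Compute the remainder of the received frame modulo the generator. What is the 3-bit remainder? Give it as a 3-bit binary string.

Modulo-2 division of 10100100001 by 1011:
  pos 0: 1010 XOR 1011 = 0001
  pos 3: 1010 XOR 1011 = 0001
  pos 6: 1000 XOR 1011 = 0011
Remainder = 111 (nonzero — an error is detected).

111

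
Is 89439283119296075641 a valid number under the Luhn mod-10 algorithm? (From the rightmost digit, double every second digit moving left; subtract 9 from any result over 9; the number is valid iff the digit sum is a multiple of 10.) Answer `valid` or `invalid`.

valid

From the right, keep odd positions and double even positions (subtract 9 from any doubled value over 9):
  doubled (positions 2,4,...): 8 1 0 9 9 2 7 9 8 7 → sum 60
  kept (positions 1,3,...): 1 6 7 6 2 1 3 2 3 9 → sum 40
Total = 100.
100 mod 10 = 0, so the number is valid.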